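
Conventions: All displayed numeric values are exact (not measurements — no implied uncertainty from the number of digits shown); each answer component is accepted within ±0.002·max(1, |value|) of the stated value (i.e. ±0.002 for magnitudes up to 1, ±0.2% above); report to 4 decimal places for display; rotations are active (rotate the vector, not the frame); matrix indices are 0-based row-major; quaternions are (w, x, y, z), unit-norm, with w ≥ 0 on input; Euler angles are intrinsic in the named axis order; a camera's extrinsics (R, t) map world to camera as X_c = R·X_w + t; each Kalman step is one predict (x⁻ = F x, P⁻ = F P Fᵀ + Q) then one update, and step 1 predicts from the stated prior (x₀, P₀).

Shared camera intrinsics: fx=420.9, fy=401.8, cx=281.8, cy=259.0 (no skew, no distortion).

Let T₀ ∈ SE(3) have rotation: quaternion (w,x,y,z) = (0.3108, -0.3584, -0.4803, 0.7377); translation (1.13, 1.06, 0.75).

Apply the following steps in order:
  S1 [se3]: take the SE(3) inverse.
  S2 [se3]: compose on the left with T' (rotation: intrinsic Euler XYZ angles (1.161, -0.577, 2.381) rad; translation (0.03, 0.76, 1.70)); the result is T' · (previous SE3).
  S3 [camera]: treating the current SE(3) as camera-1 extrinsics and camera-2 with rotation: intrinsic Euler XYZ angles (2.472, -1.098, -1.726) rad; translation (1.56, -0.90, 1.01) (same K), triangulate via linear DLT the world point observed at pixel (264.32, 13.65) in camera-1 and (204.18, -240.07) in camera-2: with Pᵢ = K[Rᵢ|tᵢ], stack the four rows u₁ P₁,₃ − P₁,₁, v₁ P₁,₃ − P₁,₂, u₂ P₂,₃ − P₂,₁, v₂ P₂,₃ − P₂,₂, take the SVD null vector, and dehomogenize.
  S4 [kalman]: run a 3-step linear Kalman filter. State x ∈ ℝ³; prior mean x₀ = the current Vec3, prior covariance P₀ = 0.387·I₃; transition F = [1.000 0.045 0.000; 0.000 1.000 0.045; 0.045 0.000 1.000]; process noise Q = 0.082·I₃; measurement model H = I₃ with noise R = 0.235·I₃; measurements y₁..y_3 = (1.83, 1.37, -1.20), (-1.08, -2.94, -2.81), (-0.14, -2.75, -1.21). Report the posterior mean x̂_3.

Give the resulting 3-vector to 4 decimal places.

after S1 (invert_se3): R=[-0.5499 0.8029 -0.2302; -0.1143 -0.3454 -0.9315; -0.8274 -0.4859 0.2817], t=(-0.0570, 1.1939, 1.2387)
after S2 (compose_se3): R=[0.8512 -0.0229 0.5243; 0.2793 0.8656 -0.4156; -0.4443 0.5002 0.7432], t=(-1.3009, -0.1614, 1.1144)
after S3 (triangulate): (0.4444, -0.4982, 1.5914)
after S4 (kf_track): (-0.0578, -1.9271, -1.4123)

result = (-0.0578, -1.9271, -1.4123)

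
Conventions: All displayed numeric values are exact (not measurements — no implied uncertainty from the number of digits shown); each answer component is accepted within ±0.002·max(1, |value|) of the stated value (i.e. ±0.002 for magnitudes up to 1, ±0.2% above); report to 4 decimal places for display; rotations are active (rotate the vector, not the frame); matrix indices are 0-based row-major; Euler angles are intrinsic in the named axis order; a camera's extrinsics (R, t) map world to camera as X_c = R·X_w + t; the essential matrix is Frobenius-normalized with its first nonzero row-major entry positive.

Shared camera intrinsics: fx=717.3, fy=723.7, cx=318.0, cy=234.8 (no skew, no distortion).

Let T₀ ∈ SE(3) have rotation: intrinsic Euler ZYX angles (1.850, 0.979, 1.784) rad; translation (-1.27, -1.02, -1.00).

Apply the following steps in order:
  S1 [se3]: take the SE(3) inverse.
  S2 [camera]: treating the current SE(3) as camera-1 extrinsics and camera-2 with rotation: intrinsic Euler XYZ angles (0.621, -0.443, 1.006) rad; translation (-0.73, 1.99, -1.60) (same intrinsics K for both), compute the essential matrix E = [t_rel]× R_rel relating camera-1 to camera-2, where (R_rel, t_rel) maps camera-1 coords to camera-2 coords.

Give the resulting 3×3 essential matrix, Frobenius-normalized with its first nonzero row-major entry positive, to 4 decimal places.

matrix = [0.2955 0.2578 0.5877; 0.0650 0.5986 -0.2837; 0.0107 0.2039 -0.1269]

after S1 (invert_se3): R=[-0.1537 0.5363 -0.8299; -0.0201 0.8380 0.5452; 0.9879 0.1005 -0.1180], t=(-0.4782, 1.3744, 1.2392)
after S2 (essential): [0.2955 0.2578 0.5877; 0.0650 0.5986 -0.2837; 0.0107 0.2039 -0.1269]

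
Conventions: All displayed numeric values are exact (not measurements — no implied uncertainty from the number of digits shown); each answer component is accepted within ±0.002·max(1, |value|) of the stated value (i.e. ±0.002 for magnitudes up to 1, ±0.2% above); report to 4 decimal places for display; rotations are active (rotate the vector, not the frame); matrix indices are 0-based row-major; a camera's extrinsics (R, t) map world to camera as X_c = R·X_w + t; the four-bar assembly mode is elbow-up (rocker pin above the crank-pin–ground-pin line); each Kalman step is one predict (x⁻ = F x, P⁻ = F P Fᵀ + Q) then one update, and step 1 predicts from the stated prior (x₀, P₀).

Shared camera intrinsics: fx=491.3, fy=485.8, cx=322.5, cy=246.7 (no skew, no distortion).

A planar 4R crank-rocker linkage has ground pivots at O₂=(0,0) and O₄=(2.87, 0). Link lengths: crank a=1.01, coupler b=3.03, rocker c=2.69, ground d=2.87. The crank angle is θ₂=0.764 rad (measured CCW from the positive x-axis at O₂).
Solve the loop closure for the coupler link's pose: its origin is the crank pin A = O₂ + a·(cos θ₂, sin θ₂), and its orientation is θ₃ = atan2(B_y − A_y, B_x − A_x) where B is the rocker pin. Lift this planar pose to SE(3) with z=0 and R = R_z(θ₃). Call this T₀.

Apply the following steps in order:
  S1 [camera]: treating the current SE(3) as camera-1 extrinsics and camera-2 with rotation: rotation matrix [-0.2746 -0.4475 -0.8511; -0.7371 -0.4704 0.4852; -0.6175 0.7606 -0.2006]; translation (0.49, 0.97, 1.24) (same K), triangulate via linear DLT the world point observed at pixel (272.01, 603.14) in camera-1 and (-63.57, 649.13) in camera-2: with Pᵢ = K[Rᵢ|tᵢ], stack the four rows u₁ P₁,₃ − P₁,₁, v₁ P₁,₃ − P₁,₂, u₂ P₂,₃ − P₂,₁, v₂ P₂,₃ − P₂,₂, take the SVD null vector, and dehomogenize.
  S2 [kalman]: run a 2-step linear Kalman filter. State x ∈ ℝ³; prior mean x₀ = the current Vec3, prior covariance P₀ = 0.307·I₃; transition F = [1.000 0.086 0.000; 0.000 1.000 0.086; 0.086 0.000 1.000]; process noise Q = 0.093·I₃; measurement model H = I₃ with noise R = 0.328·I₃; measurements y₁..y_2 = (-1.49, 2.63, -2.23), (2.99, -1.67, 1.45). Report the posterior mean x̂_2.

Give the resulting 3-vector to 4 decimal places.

result = (0.9082, 0.3712, 0.3933)

source (fourbar_fk): coupler pose = R=[0.7549 -0.6559 0.0000; 0.6559 0.7549 0.0000; 0.0000 0.0000 1.0000], t=(0.7293, 0.6987, 0.0000)
after S1 (triangulate): (-0.2744, 1.0812, 1.8194)
after S2 (kf_track): (0.9082, 0.3712, 0.3933)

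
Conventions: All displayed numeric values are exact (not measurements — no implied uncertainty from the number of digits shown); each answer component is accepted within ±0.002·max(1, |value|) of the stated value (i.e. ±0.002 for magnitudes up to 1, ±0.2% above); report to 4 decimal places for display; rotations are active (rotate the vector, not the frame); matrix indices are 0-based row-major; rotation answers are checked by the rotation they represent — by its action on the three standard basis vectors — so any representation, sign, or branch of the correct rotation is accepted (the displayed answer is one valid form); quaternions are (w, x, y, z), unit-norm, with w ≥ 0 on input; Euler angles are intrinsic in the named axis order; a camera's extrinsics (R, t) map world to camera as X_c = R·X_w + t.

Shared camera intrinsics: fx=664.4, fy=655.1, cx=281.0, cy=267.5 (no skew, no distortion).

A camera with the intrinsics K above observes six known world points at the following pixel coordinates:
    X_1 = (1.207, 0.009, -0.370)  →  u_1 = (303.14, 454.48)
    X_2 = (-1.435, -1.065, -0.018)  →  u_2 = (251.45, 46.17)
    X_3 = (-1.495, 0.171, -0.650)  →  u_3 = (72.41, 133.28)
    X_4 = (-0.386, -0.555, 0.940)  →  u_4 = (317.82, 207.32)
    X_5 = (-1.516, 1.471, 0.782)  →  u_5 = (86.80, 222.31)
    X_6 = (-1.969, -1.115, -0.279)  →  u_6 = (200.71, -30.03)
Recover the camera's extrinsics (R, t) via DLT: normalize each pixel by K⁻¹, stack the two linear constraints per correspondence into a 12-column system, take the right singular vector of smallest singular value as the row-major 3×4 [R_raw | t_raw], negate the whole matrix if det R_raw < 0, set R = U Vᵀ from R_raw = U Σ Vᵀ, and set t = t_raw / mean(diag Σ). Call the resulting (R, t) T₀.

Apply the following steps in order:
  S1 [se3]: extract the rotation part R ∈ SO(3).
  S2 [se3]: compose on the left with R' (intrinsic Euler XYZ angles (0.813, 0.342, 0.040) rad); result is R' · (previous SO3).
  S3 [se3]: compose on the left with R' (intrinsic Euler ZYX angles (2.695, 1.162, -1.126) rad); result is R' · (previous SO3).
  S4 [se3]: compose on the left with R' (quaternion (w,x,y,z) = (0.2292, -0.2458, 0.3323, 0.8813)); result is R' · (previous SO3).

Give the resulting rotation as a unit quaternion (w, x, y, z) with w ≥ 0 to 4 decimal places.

source (pnp_recover): camera pose = R=[0.4999 -0.7671 0.4020; 0.8567 0.5062 -0.0993; -0.1273 0.3941 0.9102], t=(-0.3000, 0.1900, 4.9200)
after S1 (rot_of_se3): [0.4999 -0.7671 0.4020; 0.8567 0.5062 -0.0993; -0.1273 0.3941 0.9102]
after S2 (compose_so3): [0.3956 -0.6090 0.6875; 0.8025 -0.1348 -0.5812; 0.4466 0.7816 0.4355]
after S3 (compose_so3): [-0.0246 -0.4403 -0.8975; -0.8181 -0.5071 0.2712; -0.5746 0.7409 -0.3478]
after S4 (compose_so3): [0.6445 0.4205 0.6386; 0.1443 0.7533 -0.6416; -0.7508 0.5057 0.4248]

rotation (quat) = (0.8400, 0.3415, 0.4135, -0.0822)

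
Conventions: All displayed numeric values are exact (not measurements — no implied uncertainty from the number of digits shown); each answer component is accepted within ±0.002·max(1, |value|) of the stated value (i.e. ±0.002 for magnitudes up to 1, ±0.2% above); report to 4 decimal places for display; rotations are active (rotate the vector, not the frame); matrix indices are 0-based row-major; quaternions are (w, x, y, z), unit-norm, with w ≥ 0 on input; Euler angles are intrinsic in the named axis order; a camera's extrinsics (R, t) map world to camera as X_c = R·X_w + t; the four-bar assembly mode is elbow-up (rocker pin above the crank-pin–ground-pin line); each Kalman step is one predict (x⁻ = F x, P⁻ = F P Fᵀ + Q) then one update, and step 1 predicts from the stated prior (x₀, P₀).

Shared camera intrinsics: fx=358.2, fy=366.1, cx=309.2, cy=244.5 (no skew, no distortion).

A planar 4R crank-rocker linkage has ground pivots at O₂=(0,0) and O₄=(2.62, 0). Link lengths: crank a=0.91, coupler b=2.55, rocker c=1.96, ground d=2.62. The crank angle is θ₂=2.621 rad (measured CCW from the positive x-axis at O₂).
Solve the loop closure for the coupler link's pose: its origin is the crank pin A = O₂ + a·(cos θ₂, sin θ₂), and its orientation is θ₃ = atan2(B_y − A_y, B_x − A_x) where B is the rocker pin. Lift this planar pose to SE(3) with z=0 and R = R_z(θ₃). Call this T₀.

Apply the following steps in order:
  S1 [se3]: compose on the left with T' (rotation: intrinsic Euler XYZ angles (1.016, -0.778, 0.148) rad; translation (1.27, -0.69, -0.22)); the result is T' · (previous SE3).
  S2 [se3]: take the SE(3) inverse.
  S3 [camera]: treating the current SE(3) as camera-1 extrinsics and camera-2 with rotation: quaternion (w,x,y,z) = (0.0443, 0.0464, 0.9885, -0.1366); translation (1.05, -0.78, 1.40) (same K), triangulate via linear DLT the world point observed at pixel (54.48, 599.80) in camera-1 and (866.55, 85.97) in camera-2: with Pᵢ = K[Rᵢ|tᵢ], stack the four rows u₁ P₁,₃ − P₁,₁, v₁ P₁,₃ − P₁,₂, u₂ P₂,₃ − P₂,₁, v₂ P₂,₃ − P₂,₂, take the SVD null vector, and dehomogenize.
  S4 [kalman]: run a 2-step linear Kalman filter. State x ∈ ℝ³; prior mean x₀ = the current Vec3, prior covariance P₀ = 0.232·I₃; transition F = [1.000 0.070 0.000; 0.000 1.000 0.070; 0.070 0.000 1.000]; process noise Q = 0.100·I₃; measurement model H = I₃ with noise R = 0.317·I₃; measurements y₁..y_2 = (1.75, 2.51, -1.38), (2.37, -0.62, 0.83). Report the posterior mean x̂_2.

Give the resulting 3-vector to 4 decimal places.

source (fourbar_fk): coupler pose = R=[0.8931 -0.4499 0.0000; 0.4499 0.8931 0.0000; 0.0000 0.0000 1.0000], t=(-0.7894, 0.4526, 0.0000)
after S1 (compose_se3): R=[0.5819 -0.4108 -0.7019; -0.1836 0.7744 -0.6055; 0.7922 0.4812 0.3752], t=(0.6663, -0.0099, -0.2518)
after S2 (invert_se3): R=[0.5819 -0.1836 0.7922; -0.4108 0.7744 0.4812; -0.7019 -0.6055 0.3752], t=(-0.1901, 0.4025, 0.5561)
after S3 (triangulate): (-1.0442, 0.3026, 0.0632)
after S4 (kf_track): (1.3437, 0.5344, 0.0330)

result = (1.3437, 0.5344, 0.0330)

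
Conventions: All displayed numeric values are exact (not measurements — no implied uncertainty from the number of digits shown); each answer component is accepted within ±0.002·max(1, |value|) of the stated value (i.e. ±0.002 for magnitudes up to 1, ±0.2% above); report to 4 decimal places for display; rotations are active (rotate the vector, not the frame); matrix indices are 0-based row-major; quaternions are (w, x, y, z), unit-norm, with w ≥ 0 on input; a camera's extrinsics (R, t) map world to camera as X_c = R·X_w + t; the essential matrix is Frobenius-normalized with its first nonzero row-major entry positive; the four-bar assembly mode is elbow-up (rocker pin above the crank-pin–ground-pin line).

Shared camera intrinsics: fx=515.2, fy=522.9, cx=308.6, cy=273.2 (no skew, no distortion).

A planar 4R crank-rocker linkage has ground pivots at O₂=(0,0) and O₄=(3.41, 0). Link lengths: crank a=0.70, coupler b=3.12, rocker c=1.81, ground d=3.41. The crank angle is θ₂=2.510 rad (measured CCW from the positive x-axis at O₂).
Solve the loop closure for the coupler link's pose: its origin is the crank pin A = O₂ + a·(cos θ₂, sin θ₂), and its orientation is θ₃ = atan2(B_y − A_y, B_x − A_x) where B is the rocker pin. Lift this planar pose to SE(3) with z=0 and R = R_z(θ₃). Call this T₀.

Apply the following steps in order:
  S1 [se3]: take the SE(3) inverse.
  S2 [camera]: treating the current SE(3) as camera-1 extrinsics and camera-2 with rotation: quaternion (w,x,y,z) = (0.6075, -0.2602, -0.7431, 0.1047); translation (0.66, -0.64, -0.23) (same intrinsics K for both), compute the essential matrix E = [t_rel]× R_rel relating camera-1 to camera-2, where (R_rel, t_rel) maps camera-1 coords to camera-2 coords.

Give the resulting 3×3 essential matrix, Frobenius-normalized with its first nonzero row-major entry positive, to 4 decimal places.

matrix = [0.1695 0.5103 0.1477; -0.2625 0.1843 0.5532; 0.3261 0.3546 -0.2191]

source (fourbar_fk): coupler pose = R=[0.9398 -0.3417 0.0000; 0.3417 0.9398 0.0000; 0.0000 0.0000 1.0000], t=(-0.5650, 0.4133, 0.0000)
after S1 (invert_se3): R=[0.9398 0.3417 0.0000; -0.3417 0.9398 0.0000; 0.0000 0.0000 1.0000], t=(0.3897, -0.5815, 0.0000)
after S2 (essential): [0.1695 0.5103 0.1477; -0.2625 0.1843 0.5532; 0.3261 0.3546 -0.2191]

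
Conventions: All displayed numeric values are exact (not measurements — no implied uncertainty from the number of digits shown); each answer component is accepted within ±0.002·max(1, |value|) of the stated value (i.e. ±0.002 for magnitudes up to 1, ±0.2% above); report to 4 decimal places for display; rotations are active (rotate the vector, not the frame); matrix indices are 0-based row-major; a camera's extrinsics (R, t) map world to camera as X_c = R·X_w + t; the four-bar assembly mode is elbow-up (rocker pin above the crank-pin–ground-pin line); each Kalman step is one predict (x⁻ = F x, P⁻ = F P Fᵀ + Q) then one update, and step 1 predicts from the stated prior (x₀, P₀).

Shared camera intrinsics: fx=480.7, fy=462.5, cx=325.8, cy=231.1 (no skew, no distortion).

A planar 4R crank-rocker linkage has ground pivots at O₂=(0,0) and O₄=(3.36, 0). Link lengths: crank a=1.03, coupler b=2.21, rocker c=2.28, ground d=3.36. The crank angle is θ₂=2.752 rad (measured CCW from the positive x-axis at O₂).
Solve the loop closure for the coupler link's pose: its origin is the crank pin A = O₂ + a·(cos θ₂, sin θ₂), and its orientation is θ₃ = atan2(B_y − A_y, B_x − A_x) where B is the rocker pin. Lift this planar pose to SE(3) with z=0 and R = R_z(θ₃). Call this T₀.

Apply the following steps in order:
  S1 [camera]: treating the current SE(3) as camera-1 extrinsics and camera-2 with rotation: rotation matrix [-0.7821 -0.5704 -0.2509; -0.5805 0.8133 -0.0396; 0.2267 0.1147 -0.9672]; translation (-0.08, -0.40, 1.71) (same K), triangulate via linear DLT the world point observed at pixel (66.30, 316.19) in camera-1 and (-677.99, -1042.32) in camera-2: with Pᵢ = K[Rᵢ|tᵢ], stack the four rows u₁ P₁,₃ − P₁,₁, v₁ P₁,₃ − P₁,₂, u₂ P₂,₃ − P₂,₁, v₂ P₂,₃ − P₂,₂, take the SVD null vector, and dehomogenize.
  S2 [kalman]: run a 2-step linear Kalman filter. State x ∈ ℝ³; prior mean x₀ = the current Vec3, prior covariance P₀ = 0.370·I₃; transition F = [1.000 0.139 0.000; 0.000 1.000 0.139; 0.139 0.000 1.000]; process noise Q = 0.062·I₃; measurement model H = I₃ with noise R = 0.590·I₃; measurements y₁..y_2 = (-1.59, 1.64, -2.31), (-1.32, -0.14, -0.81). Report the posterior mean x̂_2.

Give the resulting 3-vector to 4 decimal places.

source (fourbar_fk): coupler pose = R=[0.9836 -0.1802 0.0000; 0.1802 0.9836 0.0000; 0.0000 0.0000 1.0000], t=(-0.9528, 0.3912, 0.0000)
after S1 (triangulate): (0.0988, -0.1273, 1.5425)
after S2 (kf_track): (-0.9050, 0.2818, -0.4527)

result = (-0.9050, 0.2818, -0.4527)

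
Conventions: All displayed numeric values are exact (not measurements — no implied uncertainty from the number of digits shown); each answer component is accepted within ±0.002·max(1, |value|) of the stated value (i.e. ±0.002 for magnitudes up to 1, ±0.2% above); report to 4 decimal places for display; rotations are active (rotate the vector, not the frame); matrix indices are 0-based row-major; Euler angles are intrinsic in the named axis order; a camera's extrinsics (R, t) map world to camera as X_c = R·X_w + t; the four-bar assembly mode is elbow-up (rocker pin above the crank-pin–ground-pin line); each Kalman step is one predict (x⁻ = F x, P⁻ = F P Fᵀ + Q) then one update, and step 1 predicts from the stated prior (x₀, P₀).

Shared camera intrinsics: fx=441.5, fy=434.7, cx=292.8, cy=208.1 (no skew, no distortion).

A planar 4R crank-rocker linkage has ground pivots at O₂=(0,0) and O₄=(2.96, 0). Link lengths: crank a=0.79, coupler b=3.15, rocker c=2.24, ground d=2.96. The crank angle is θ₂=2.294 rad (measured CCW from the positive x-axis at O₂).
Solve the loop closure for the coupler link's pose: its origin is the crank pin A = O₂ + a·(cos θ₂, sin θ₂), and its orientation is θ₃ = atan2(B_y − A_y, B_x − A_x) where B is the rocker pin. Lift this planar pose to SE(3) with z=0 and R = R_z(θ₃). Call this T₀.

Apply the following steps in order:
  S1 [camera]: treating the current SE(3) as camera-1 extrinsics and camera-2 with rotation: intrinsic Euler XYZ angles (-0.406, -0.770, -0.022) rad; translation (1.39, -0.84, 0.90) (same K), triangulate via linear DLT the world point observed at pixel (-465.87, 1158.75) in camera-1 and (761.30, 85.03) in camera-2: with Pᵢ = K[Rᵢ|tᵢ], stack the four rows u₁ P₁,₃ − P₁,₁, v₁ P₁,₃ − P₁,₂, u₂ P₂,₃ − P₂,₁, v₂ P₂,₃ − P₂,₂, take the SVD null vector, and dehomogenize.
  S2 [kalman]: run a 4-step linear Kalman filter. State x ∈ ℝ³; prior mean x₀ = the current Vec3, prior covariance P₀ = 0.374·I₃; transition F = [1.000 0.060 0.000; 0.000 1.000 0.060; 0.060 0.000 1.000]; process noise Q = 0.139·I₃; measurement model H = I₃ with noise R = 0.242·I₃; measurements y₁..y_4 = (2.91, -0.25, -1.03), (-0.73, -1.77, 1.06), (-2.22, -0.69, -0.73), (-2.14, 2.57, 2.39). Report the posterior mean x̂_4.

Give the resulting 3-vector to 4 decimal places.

source (fourbar_fk): coupler pose = R=[0.8748 -0.4846 0.0000; 0.4846 0.8748 0.0000; 0.0000 0.0000 1.0000], t=(-0.5228, 0.5923, 0.0000)
after S1 (triangulate): (-0.0305, 0.4721, 0.4529)
after S2 (kf_track): (-1.5669, 0.9478, 1.1412)

result = (-1.5669, 0.9478, 1.1412)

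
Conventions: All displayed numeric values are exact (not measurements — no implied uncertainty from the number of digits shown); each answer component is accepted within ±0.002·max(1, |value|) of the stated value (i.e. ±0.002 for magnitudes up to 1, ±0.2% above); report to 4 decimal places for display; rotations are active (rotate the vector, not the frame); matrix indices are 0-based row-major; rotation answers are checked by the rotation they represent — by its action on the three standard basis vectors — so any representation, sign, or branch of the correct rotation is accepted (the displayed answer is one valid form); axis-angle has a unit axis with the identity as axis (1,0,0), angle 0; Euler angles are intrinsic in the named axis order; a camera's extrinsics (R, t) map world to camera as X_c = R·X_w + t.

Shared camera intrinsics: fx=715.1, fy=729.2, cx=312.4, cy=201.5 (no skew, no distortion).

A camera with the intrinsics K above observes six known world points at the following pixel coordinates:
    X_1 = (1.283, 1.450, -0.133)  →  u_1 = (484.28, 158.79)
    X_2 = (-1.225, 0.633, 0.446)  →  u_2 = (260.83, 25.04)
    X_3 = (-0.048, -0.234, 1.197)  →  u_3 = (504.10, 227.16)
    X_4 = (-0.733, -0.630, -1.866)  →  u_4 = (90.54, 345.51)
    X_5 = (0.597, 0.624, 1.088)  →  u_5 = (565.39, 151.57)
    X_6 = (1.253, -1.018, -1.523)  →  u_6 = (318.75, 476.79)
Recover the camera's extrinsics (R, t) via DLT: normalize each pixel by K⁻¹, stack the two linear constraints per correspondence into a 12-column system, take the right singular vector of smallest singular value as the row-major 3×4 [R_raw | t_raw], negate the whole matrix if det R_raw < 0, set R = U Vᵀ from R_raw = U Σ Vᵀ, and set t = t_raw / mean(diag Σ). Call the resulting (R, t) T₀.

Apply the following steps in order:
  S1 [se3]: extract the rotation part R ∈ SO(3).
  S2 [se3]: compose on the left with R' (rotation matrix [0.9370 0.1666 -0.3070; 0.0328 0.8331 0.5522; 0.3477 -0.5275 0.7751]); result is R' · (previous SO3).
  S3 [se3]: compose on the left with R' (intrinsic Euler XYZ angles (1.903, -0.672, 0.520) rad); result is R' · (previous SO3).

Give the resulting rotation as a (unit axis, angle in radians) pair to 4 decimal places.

source (pnp_recover): camera pose = R=[0.7559 0.1886 0.6270; 0.4454 -0.8500 -0.2813; 0.4798 0.4919 -0.7265], t=(0.2500, 0.2800, 4.4400)
after S1 (rot_of_se3): [0.7559 0.1886 0.6270; 0.4454 -0.8500 -0.2813; 0.4798 0.4919 -0.7265]
after S2 (compose_so3): [0.6352 -0.1159 0.7636; 0.6608 -0.4303 -0.6149; 0.3998 0.8952 -0.1967]
after S3 (compose_so3): [-0.0745 -0.4687 0.8802; -0.7169 -0.5884 -0.3740; 0.6932 -0.6589 -0.2922]

rotation (axis_angle) = ((-0.6757, 0.4436, -0.5887), 2.9292)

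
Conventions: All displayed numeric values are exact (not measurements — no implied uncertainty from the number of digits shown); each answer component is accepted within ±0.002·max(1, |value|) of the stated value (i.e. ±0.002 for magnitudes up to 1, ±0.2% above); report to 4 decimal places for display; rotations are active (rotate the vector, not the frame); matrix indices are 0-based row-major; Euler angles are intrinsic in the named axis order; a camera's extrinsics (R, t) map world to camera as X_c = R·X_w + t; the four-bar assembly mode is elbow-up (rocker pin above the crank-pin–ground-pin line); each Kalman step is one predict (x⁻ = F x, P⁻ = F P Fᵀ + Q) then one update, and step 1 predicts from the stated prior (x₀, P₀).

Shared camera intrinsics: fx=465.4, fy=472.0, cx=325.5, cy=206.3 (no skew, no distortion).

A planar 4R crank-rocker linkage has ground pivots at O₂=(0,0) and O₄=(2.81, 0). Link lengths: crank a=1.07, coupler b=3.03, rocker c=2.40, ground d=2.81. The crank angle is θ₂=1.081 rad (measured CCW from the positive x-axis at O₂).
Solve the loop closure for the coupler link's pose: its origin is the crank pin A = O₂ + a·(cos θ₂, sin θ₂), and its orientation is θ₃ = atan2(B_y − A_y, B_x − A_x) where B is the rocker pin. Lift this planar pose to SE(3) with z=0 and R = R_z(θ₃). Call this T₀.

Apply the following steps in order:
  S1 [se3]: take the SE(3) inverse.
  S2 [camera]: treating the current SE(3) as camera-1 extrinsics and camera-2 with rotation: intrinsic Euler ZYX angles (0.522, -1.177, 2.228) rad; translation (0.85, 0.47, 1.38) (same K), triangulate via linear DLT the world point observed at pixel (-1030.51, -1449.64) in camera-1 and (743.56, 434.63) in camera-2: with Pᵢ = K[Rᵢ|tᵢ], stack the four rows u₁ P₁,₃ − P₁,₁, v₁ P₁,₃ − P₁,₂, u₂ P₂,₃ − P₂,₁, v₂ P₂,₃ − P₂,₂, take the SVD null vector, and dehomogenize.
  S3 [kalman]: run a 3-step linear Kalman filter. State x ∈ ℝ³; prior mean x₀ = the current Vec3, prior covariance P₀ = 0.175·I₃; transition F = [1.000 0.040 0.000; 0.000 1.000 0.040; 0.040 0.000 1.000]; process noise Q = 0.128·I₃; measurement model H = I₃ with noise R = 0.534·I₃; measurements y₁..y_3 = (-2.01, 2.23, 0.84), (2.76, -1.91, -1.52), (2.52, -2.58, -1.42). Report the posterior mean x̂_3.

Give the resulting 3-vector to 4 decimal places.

source (fourbar_fk): coupler pose = R=[0.8820 -0.4712 0.0000; 0.4712 0.8820 0.0000; 0.0000 0.0000 1.0000], t=(0.5034, 0.9442, 0.0000)
after S1 (invert_se3): R=[0.8820 0.4712 0.0000; -0.4712 0.8820 0.0000; 0.0000 0.0000 1.0000], t=(-0.8889, -0.5956, 0.0000)
after S2 (triangulate): (0.2421, -0.3290, 0.2850)
after S3 (kf_track): (1.3343, -1.1846, -0.6961)

result = (1.3343, -1.1846, -0.6961)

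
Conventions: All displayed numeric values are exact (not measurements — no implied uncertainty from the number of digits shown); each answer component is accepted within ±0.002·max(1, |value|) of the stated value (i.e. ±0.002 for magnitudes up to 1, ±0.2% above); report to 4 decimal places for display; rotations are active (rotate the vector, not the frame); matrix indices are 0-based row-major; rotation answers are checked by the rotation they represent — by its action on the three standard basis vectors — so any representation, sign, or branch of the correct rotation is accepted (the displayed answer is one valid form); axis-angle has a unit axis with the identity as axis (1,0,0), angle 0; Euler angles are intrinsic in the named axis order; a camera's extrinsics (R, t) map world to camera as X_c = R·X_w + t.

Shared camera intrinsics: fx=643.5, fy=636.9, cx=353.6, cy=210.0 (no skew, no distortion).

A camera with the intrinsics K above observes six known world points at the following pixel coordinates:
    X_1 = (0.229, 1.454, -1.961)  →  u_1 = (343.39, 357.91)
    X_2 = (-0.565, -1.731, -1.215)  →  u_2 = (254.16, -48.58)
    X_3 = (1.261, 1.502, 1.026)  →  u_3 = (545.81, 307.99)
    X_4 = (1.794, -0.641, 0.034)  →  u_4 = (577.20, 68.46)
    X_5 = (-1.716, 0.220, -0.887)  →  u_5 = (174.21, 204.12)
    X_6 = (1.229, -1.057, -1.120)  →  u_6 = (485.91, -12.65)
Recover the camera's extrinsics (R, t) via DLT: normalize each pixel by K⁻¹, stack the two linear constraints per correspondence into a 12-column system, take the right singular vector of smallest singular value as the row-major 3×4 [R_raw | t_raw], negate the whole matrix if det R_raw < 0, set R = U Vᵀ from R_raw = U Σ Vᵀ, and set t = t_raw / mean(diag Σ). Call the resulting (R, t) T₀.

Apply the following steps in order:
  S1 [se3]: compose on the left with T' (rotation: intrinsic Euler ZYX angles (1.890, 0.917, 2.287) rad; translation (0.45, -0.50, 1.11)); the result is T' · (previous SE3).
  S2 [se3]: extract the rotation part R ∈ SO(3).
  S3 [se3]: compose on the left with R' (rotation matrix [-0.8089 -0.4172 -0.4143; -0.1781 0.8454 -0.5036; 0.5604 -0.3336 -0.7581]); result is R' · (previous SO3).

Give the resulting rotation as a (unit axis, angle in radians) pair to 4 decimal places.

source (pnp_recover): camera pose = R=[0.9352 0.0810 0.3447; -0.1006 0.9942 0.0391; -0.3395 -0.0712 0.9379], t=(0.2800, -0.4100, 6.0501)
after S1 (compose_se3): R=[-0.5210 0.3548 0.7763; 0.5498 0.8352 -0.0127; -0.6529 0.4202 -0.6302], t=(5.5405, -2.2174, -1.7162)
after S2 (rot_of_se3): [-0.5210 0.3548 0.7763; 0.5498 0.8352 -0.0127; -0.6529 0.4202 -0.6302]
after S3 (compose_so3): [0.4625 -0.8095 -0.3615; 0.8864 0.4313 0.1684; 0.0196 -0.3983 0.9170]

rotation (axis_angle) = ((-0.3100, -0.2085, 0.9276), 1.1534)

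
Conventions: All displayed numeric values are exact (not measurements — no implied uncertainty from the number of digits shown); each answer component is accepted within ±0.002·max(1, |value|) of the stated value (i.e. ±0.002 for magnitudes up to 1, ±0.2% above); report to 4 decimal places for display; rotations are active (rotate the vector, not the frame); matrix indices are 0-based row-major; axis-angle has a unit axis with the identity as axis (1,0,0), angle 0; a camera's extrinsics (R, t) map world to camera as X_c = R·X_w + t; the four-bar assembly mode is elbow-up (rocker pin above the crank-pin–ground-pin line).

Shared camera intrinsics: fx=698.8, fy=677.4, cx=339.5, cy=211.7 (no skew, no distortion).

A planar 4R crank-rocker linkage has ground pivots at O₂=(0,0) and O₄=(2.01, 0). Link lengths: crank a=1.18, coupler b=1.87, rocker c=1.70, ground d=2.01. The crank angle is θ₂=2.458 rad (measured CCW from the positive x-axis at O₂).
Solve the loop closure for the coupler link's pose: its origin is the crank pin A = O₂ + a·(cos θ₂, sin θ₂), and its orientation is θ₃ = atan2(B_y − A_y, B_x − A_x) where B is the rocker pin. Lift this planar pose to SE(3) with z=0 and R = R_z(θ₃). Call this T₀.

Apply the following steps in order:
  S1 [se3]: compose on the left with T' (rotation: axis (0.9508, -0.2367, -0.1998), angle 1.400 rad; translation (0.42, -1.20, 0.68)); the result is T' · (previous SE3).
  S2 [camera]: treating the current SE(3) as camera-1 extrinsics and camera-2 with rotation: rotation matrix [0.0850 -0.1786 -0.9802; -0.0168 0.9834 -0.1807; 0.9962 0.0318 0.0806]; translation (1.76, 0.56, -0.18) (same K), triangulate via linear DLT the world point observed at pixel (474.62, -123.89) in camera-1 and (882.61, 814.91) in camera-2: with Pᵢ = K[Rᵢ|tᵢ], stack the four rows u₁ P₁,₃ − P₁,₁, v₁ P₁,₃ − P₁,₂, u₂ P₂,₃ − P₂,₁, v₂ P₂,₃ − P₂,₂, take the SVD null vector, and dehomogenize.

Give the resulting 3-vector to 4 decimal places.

source (fourbar_fk): coupler pose = R=[0.9598 -0.2806 0.0000; 0.2806 0.9598 0.0000; 0.0000 0.0000 1.0000], t=(-0.9149, 0.7453, 0.0000)
after S1 (compose_se3): R=[0.8862 -0.2486 -0.3909; -0.3075 0.3155 -0.8977; 0.3465 0.9158 0.2031], t=(-0.4145, -0.6876, 1.3384)
after S2 (triangulate): (1.6048, 0.9185, 0.5820)

result = (1.6048, 0.9185, 0.5820)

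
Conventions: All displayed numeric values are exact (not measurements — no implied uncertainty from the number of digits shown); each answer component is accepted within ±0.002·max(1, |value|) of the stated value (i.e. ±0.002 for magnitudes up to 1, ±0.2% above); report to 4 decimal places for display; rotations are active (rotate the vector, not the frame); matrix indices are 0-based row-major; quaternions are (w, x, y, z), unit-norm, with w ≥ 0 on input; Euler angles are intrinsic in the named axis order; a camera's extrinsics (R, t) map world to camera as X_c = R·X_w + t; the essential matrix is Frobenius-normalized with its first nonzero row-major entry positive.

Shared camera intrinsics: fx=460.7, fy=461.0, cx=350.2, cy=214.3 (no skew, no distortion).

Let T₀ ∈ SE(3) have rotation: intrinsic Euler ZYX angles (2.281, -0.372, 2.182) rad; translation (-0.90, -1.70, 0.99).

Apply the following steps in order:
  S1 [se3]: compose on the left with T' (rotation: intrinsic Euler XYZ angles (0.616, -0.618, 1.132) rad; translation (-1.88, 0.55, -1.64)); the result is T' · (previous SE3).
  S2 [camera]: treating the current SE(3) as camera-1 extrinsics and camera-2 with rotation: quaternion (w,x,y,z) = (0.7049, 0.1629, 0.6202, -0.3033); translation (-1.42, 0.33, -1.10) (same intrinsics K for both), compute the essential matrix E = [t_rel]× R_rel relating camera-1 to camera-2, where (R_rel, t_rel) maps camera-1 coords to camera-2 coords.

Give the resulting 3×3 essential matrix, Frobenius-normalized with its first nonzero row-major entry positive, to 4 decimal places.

matrix = [0.4103 0.3801 -0.4295; -0.2097 0.4649 0.2614; 0.1147 -0.3722 -0.1505]

after S1 (compose_se3): R=[-0.9421 -0.3337 -0.0330; -0.0746 0.1126 0.9908; -0.3269 0.9359 -0.1309], t=(-1.5110, -1.5579, -1.3225)
after S2 (essential): [0.4103 0.3801 -0.4295; -0.2097 0.4649 0.2614; 0.1147 -0.3722 -0.1505]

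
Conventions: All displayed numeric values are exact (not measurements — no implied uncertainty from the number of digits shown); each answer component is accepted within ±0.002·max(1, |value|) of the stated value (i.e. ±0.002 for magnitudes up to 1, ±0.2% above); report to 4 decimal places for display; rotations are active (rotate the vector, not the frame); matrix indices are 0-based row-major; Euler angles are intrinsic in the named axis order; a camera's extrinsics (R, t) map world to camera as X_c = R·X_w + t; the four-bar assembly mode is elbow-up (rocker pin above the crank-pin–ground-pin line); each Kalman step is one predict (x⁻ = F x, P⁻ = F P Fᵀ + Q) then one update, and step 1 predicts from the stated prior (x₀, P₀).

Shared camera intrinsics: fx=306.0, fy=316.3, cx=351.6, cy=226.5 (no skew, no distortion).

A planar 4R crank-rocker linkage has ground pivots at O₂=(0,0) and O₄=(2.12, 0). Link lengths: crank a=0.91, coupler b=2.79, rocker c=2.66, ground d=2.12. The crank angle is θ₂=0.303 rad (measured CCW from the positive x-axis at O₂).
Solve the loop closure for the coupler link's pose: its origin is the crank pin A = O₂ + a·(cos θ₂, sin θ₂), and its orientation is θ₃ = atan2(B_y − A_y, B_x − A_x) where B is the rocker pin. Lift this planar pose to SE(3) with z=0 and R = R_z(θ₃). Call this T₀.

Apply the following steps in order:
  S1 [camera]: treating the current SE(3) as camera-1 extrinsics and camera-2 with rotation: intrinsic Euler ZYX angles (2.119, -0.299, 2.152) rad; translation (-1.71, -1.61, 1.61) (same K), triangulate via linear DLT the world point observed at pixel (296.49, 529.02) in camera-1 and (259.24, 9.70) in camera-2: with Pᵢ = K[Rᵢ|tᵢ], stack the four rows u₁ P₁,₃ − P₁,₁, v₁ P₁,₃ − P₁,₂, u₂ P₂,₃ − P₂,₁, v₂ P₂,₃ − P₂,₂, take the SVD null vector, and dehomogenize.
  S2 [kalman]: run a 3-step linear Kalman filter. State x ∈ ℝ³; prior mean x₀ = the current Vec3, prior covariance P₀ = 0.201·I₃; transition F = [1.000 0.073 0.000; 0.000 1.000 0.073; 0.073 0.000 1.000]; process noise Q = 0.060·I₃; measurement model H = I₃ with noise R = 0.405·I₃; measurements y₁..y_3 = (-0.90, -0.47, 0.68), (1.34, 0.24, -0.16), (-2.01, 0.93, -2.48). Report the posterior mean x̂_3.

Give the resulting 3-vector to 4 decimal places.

result = (-0.5846, 0.5085, -0.6293)

source (fourbar_fk): coupler pose = R=[0.5214 -0.8533 0.0000; 0.8533 0.5214 0.0000; 0.0000 0.0000 1.0000], t=(0.8685, 0.2715, 0.0000)
after S1 (triangulate): (-0.2428, 0.9986, 0.6117)
after S2 (kf_track): (-0.5846, 0.5085, -0.6293)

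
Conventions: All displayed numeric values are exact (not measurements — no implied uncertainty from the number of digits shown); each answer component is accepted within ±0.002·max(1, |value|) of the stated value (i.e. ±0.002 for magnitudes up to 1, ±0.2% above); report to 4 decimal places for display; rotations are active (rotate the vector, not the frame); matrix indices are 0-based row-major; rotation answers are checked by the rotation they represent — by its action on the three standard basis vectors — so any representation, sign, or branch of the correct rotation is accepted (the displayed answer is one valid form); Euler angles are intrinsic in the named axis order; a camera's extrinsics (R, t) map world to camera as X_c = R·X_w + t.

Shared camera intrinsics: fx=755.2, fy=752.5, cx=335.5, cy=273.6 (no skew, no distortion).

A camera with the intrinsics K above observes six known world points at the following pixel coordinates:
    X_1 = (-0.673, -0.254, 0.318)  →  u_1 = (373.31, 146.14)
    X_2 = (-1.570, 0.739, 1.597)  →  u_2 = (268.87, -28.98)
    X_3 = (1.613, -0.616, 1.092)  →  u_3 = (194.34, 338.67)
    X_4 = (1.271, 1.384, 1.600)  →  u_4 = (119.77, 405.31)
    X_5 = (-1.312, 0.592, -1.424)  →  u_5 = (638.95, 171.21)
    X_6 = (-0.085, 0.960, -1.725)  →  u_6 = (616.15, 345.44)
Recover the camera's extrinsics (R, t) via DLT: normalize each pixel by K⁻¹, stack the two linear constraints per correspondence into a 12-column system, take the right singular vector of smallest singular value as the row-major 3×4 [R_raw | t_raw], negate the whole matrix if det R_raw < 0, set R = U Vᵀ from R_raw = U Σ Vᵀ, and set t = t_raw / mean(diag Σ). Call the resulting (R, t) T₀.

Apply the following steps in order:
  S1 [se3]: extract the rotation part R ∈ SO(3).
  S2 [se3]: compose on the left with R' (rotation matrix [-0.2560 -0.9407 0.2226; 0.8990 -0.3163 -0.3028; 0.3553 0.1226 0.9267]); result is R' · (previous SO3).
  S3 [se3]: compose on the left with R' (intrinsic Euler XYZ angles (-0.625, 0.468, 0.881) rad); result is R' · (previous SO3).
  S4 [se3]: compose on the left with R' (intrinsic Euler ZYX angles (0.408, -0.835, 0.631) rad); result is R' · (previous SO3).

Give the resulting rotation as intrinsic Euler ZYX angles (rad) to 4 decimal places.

source (pnp_recover): camera pose = R=[-0.3736 0.1220 -0.9195; 0.8811 0.3565 -0.3107; 0.2899 -0.9263 -0.2407], t=(0.3800, -0.2600, 6.1899)
after S1 (rot_of_se3): [-0.3736 0.1220 -0.9195; 0.8811 0.3565 -0.3107; 0.2899 -0.9263 -0.2407]
after S2 (compose_so3): [-0.6687 -0.5728 0.4741; -0.7024 0.2775 -0.6555; 0.2439 -0.7713 -0.5878]
after S3 (compose_so3): [0.2138 -0.8643 0.4553; -0.6841 -0.4652 -0.5617; 0.6973 -0.1914 -0.6907]
after S4 (compose_so3): [0.4056 -0.1363 0.9038; -0.8746 -0.3451 0.3405; 0.2655 -0.9286 -0.2592]

rotation (euler_zyx) = (-1.1365, -0.2687, -1.8430)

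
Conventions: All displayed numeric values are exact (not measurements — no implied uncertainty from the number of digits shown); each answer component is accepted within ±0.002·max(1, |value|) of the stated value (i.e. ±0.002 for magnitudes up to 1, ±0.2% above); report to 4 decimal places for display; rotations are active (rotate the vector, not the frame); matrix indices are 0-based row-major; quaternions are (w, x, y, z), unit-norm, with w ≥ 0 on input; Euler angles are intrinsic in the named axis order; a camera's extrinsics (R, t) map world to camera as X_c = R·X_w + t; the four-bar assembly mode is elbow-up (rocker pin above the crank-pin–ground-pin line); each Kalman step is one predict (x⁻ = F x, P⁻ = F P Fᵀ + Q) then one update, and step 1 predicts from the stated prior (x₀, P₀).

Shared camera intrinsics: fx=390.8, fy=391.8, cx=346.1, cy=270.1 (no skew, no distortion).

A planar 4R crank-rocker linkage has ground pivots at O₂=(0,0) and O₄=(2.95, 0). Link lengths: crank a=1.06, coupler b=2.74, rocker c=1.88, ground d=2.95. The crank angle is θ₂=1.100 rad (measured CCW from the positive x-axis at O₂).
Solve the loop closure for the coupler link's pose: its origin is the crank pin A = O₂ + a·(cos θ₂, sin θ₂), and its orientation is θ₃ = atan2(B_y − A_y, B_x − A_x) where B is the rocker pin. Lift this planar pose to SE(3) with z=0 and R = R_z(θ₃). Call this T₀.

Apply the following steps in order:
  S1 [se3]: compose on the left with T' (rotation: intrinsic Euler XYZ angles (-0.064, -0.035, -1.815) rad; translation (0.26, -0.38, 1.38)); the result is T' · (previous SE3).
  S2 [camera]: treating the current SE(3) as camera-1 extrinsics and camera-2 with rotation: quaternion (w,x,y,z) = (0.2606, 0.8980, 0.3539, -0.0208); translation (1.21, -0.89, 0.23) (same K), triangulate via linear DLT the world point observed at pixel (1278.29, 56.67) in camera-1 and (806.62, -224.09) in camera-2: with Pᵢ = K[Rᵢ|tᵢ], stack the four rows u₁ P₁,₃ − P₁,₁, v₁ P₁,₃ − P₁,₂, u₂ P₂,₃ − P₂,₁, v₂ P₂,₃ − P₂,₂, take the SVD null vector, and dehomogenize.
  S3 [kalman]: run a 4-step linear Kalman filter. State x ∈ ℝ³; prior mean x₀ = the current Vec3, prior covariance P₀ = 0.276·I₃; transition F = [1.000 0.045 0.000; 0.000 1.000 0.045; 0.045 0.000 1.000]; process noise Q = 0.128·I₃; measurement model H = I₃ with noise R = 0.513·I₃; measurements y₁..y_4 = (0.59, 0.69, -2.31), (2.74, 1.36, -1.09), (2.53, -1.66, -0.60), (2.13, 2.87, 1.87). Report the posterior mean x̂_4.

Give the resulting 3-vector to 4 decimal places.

result = (1.9342, 1.1362, 0.2452)

source (fourbar_fk): coupler pose = R=[0.9403 -0.3402 0.0000; 0.3402 0.9403 0.0000; 0.0000 0.0000 1.0000], t=(0.4808, 0.9447, 0.0000)
after S1 (compose_se3): R=[0.1027 0.9941 -0.0350; -0.9924 0.1048 0.0639; 0.0672 0.0282 0.9973], t=(1.0599, -1.0717, 1.4524)
after S2 (triangulate): (-0.4689, 1.2183, -0.5171)
after S3 (kf_track): (1.9342, 1.1362, 0.2452)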